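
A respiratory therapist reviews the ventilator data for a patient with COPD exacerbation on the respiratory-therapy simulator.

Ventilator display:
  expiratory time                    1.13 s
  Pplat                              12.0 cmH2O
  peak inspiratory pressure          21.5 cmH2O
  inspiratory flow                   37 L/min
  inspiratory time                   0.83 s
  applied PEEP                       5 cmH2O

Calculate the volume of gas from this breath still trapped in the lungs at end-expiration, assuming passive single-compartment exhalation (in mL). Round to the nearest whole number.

188

Flow: 37 L/min ÷ 60 = 0.6167 L/s.
Vt = flow × Ti = 0.6167 L/s × 0.83 s × 1000 mL/L = 511.86 mL.
R = (PIP − Pplat)/V̇ = (21.5 − 12.0) / 0.6167 = 9.5/0.6167 = 15.405 cmH2O·s/L.
C = Vt/(Pplat − PEEP) = 511.86 / (12.0 − 5) = 511.86/7.0 = 73.123 mL/cmH2O.
τ = R × C = 15.405 × 0.07312 L/cmH2O = 1.126 s.
Fraction remaining = e^(−Te/τ) = e^(−1.13/1.126) = 0.3666.
Trapped volume = 511.86 × 0.3666 = 187.65 mL.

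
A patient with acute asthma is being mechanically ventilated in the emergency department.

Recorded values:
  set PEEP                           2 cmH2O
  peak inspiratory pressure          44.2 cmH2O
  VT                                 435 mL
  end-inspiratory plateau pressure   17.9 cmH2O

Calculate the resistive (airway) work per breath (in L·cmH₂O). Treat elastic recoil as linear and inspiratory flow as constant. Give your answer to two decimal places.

With constant inspiratory flow the resistive pressure is constant at PIP − Pplat = 44.2 − 17.9 = 26.3 cmH2O, so resistive work = 26.3 × 0.435 = 11.441 L·cmH2O.

11.44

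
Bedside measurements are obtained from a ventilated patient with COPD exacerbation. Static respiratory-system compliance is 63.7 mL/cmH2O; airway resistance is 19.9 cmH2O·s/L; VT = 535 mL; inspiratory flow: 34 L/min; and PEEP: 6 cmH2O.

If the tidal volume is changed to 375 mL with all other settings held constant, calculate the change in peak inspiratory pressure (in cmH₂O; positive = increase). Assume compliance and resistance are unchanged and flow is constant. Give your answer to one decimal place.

PIP = Vt/C + R·V̇ + PEEP (constant-flow equation of motion).
Only the elastic term changes: ΔPIP = ΔVt / C = (375 − 535) / 63.7 = -2.512 cmH2O.

-2.5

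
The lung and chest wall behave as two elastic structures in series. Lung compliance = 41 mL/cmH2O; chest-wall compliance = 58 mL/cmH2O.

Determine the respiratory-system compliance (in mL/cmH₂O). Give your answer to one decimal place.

24.0

Lung and chest wall are elastances in series: 1/Crs = 1/CL + 1/Ccw.
1/Crs = 1/41 + 1/58 = 0.04163.
Crs = 24.021 mL/cmH2O.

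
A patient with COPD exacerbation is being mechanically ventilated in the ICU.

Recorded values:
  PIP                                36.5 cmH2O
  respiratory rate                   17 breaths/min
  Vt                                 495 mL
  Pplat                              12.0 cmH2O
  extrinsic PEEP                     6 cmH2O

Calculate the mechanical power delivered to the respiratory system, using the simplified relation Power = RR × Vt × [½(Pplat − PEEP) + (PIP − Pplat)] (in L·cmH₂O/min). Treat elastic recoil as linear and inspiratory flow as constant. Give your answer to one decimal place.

231.4

Per-breath work = Vt × [½(Pplat−PEEP) + (PIP−Pplat)] = 0.495 × [0.5×6.0 + 24.5] = 0.495 × 27.5 = 13.613 L·cmH2O.
Power = 17 × 13.613 = 231.42 L·cmH2O/min.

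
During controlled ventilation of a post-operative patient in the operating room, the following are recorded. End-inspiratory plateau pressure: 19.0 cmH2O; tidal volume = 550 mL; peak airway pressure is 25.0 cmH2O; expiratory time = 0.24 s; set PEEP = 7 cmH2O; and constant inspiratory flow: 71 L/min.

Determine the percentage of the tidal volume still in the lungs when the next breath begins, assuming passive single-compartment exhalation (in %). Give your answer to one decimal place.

Flow: 71 L/min ÷ 60 = 1.1833 L/s.
R = (PIP − Pplat)/V̇ = (25.0 − 19.0) / 1.1833 = 6.0/1.1833 = 5.071 cmH2O·s/L.
C = Vt/(Pplat − PEEP) = 550.0 / (19.0 − 7) = 550.0/12.0 = 45.833 mL/cmH2O.
τ = R × C = 5.071 × 0.04583 L/cmH2O = 0.2324 s.
Fraction remaining at end-expiration = e^(−Te/τ) = e^(−0.24/0.2324) = 0.356 → 35.6%.

35.6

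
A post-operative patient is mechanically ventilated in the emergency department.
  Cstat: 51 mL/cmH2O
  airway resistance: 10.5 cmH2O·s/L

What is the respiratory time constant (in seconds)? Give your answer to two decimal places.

τ = R × C = 10.5 × 51 mL/cmH2O = 10.5 × 0.051 L/cmH2O = 0.5355 s.

0.54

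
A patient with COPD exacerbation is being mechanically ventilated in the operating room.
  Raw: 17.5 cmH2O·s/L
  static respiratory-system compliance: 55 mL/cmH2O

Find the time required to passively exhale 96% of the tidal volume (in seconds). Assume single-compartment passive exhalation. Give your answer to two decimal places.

τ = R × C = 17.5 × 55 mL/cmH2O = 17.5 × 0.055 L/cmH2O = 0.9625 s.
Exhaled fraction f = 1 − e^(−t/τ) → t = −τ·ln(1 − f) = −0.9625·ln(0.04) = 3.098 s.

3.10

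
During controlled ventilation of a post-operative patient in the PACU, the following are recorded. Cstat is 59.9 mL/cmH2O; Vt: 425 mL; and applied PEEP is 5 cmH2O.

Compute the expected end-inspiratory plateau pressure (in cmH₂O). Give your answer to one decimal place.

Pplat = PEEP + Vt / Cstat = 5 + 425 / 59.9 = 5 + 7.095 = 12.095 cmH2O.

12.1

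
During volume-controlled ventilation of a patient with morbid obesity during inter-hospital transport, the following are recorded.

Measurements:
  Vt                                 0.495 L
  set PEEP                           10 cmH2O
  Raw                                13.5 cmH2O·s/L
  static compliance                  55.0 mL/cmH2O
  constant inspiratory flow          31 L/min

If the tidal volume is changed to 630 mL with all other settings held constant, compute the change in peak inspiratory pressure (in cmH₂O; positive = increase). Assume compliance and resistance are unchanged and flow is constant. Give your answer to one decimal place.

PIP = Vt/C + R·V̇ + PEEP (constant-flow equation of motion).
Only the elastic term changes: ΔPIP = ΔVt / C = (630 − 495) / 55.0 = 2.455 cmH2O.

2.5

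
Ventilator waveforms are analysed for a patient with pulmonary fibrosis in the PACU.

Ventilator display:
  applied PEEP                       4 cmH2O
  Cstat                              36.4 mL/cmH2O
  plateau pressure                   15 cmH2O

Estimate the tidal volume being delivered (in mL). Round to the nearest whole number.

400

Vt = Cstat × (Pplat − PEEP) = 36.4 × (15 − 4) = 36.4 × 11.0 = 400.4 mL.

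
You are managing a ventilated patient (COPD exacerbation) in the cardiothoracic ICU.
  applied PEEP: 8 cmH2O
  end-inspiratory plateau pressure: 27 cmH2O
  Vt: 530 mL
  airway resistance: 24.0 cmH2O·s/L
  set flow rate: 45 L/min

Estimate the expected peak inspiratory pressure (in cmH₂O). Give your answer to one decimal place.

Flow: 45 L/min ÷ 60 = 0.75 L/s.
PIP = Pplat + Raw × flow = 27 + 24.0 × 0.75 = 27 + 18.0 = 45.0 cmH2O.

45.0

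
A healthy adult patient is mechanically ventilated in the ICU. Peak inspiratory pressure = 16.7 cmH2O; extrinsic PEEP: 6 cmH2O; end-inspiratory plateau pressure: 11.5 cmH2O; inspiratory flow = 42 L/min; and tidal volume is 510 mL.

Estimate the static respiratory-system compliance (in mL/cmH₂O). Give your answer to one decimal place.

Cstat = Vt / (Pplat − PEEP) = 510 / (11.5 − 6) = 510 / 5.5 = 92.727 mL/cmH2O.

92.7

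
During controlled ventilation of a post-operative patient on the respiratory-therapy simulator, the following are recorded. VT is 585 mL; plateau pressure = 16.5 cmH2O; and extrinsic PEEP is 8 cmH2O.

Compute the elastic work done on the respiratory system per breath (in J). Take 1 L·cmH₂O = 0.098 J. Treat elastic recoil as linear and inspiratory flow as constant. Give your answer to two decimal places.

0.24

Elastic work ≈ ½ × (Pplat − PEEP) × Vt = 0.5 × (16.5 − 8) × 0.585 L = 0.5 × 8.5 × 0.585 = 2.486 L·cmH2O.
× 0.098 J/(L·cmH2O) → 0.2436 J.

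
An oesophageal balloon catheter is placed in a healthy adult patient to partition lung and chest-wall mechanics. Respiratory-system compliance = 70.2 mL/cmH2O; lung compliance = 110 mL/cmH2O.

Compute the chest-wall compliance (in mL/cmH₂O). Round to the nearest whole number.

1/Ccw = 1/Crs − 1/CL.
1/Ccw = 1/70.2 − 1/110 = 0.005154.
Ccw = 194.02 mL/cmH2O.

194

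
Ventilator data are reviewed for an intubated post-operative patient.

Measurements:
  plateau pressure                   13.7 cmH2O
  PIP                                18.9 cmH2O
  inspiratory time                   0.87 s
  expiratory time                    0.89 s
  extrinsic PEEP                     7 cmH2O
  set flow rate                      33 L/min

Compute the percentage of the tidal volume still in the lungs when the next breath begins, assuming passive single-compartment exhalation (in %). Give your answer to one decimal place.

26.8

Flow: 33 L/min ÷ 60 = 0.55 L/s.
Vt = flow × Ti = 0.55 L/s × 0.87 s × 1000 mL/L = 478.5 mL.
R = (PIP − Pplat)/V̇ = (18.9 − 13.7) / 0.55 = 5.2/0.55 = 9.455 cmH2O·s/L.
C = Vt/(Pplat − PEEP) = 478.5 / (13.7 − 7) = 478.5/6.7 = 71.418 mL/cmH2O.
τ = R × C = 9.455 × 0.07142 L/cmH2O = 0.6753 s.
Fraction remaining at end-expiration = e^(−Te/τ) = e^(−0.89/0.6753) = 0.2677 → 26.77%.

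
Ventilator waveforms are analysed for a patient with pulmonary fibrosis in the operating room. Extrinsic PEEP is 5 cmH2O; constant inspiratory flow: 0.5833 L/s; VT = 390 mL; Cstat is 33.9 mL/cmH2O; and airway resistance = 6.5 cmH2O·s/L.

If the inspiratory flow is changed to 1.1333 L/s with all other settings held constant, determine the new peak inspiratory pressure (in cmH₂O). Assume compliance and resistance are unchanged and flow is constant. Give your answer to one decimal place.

23.9

PIP = Vt/C + R·V̇ + PEEP (constant-flow equation of motion).
Only the resistive term changes: ΔPIP = R × ΔV̇ = 6.5 × (1.1333 − 0.5833) = 6.5 × 0.55 = 3.575 cmH2O.
Original PIP = 390/33.9 + 6.5×0.5833 + 5 = 20.296 cmH2O; new PIP = 20.296 + (3.575) = 23.871 cmH2O.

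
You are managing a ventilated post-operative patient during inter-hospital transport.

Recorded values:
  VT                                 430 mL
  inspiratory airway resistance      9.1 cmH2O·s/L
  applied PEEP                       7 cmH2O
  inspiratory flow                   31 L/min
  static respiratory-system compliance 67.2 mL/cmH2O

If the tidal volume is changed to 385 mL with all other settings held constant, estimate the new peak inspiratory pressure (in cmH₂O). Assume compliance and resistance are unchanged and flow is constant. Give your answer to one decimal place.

17.4

Flow: 31 L/min ÷ 60 = 0.5167 L/s.
PIP = Vt/C + R·V̇ + PEEP (constant-flow equation of motion).
Only the elastic term changes: ΔPIP = ΔVt / C = (385 − 430) / 67.2 = -0.6696 cmH2O.
Original PIP = 430/67.2 + 9.1×0.5167 + 7 = 18.101 cmH2O; new PIP = 18.101 + (-0.6696) = 17.431 cmH2O.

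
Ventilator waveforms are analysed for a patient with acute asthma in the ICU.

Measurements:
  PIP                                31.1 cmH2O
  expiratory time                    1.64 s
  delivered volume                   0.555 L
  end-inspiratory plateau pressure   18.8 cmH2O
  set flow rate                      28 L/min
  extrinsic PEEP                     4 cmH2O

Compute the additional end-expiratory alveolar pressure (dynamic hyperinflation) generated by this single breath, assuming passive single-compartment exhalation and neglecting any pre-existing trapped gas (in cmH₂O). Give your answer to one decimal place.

2.8

Flow: 28 L/min ÷ 60 = 0.4667 L/s.
R = (PIP − Pplat)/V̇ = (31.1 − 18.8) / 0.4667 = 12.3/0.4667 = 26.355 cmH2O·s/L.
C = Vt/(Pplat − PEEP) = 555.0 / (18.8 − 4) = 555.0/14.8 = 37.5 mL/cmH2O.
τ = R × C = 26.355 × 0.0375 L/cmH2O = 0.9883 s.
Fraction remaining = e^(−Te/τ) = e^(−1.64/0.9883) = 0.1903; trapped volume = 555.0 × 0.1903 = 105.62 mL.
Additional alveolar pressure from trapping ≈ V_trapped / C = 105.62 / 37.5 = 2.817 cmH2O.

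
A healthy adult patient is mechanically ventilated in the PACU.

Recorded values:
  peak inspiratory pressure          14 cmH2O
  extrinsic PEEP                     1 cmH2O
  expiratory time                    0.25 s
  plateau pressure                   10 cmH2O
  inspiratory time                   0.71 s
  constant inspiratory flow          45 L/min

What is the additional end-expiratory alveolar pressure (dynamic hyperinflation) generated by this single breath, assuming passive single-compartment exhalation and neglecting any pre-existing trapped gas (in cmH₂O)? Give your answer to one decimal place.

4.1

Flow: 45 L/min ÷ 60 = 0.75 L/s.
Vt = flow × Ti = 0.75 L/s × 0.71 s × 1000 mL/L = 532.5 mL.
R = (PIP − Pplat)/V̇ = (14 − 10) / 0.75 = 4.0/0.75 = 5.333 cmH2O·s/L.
C = Vt/(Pplat − PEEP) = 532.5 / (10 − 1) = 532.5/9.0 = 59.167 mL/cmH2O.
τ = R × C = 5.333 × 0.05917 L/cmH2O = 0.3156 s.
Fraction remaining = e^(−Te/τ) = e^(−0.25/0.3156) = 0.4529; trapped volume = 532.5 × 0.4529 = 241.17 mL.
Additional alveolar pressure from trapping ≈ V_trapped / C = 241.17 / 59.167 = 4.076 cmH2O.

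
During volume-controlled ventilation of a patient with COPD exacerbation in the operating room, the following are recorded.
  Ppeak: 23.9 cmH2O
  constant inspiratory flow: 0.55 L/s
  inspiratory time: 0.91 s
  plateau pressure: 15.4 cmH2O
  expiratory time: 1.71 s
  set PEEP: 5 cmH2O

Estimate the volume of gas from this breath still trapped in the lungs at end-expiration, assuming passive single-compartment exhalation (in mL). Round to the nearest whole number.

50

Vt = flow × Ti = 0.55 L/s × 0.91 s × 1000 mL/L = 500.5 mL.
R = (PIP − Pplat)/V̇ = (23.9 − 15.4) / 0.55 = 8.5/0.55 = 15.455 cmH2O·s/L.
C = Vt/(Pplat − PEEP) = 500.5 / (15.4 − 5) = 500.5/10.4 = 48.125 mL/cmH2O.
τ = R × C = 15.455 × 0.04813 L/cmH2O = 0.7438 s.
Fraction remaining = e^(−Te/τ) = e^(−1.71/0.7438) = 0.1004.
Trapped volume = 500.5 × 0.1004 = 50.25 mL.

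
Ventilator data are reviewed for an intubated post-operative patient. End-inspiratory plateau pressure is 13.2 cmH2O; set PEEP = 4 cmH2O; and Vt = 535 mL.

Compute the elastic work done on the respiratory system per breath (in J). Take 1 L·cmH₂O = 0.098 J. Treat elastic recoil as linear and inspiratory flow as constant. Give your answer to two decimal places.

Elastic work ≈ ½ × (Pplat − PEEP) × Vt = 0.5 × (13.2 − 4) × 0.535 L = 0.5 × 9.2 × 0.535 = 2.461 L·cmH2O.
× 0.098 J/(L·cmH2O) → 0.2412 J.

0.24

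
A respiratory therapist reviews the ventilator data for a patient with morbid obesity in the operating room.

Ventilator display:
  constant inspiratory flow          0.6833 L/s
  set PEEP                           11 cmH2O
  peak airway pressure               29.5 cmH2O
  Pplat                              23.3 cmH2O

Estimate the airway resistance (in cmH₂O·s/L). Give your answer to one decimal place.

9.1

Raw = (PIP − Pplat) / flow = (29.5 − 23.3) / 0.6833 = 6.2 / 0.6833 = 9.074 cmH2O·s/L.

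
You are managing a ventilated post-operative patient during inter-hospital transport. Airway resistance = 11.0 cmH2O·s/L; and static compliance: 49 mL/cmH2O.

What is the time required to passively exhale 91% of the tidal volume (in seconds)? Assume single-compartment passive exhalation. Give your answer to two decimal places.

1.30

τ = R × C = 11.0 × 49 mL/cmH2O = 11.0 × 0.049 L/cmH2O = 0.539 s.
Exhaled fraction f = 1 − e^(−t/τ) → t = −τ·ln(1 − f) = −0.539·ln(0.09) = 1.298 s.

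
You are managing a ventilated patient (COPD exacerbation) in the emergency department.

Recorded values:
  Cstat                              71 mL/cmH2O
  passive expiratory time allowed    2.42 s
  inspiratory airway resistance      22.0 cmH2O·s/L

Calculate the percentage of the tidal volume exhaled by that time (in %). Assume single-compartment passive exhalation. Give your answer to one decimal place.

τ = R × C = 22.0 × 71 mL/cmH2O = 22.0 × 0.071 L/cmH2O = 1.562 s.
Passive exhalation: V(t)/V₀ = e^(−t/τ) = e^(−2.42/1.562) = 0.2124.
Fraction exhaled = 1 − 0.2124 = 0.7876 → 78.76%.

78.8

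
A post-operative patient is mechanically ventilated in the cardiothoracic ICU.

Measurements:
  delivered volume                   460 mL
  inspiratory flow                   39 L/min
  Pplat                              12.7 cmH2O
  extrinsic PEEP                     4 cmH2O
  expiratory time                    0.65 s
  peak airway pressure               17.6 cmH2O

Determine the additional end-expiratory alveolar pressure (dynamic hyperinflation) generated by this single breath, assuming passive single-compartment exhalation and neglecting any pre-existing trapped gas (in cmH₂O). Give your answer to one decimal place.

1.7

Flow: 39 L/min ÷ 60 = 0.65 L/s.
R = (PIP − Pplat)/V̇ = (17.6 − 12.7) / 0.65 = 4.9/0.65 = 7.538 cmH2O·s/L.
C = Vt/(Pplat − PEEP) = 460.0 / (12.7 − 4) = 460.0/8.7 = 52.874 mL/cmH2O.
τ = R × C = 7.538 × 0.05287 L/cmH2O = 0.3985 s.
Fraction remaining = e^(−Te/τ) = e^(−0.65/0.3985) = 0.1957; trapped volume = 460.0 × 0.1957 = 90.022 mL.
Additional alveolar pressure from trapping ≈ V_trapped / C = 90.022 / 52.874 = 1.703 cmH2O.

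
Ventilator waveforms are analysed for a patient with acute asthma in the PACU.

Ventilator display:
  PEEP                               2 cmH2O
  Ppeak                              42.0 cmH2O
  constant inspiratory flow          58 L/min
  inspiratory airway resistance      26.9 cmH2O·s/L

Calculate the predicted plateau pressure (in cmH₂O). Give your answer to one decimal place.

16.0

Flow: 58 L/min ÷ 60 = 0.9667 L/s.
Pplat = PIP − Raw × flow = 42.0 − 26.9 × 0.9667 = 42.0 − 26.004 = 15.996 cmH2O.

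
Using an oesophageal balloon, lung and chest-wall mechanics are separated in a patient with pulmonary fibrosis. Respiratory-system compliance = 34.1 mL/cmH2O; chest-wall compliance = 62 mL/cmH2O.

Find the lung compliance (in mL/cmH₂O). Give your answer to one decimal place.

75.8

1/CL = 1/Crs − 1/Ccw.
1/CL = 1/34.1 − 1/62 = 0.0132.
CL = 75.758 mL/cmH2O.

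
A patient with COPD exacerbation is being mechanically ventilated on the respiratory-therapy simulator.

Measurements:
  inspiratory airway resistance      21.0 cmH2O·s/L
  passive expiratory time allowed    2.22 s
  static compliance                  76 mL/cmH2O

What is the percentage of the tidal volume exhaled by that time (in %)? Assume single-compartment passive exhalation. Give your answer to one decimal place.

75.1

τ = R × C = 21.0 × 76 mL/cmH2O = 21.0 × 0.076 L/cmH2O = 1.596 s.
Passive exhalation: V(t)/V₀ = e^(−t/τ) = e^(−2.22/1.596) = 0.2488.
Fraction exhaled = 1 − 0.2488 = 0.7512 → 75.12%.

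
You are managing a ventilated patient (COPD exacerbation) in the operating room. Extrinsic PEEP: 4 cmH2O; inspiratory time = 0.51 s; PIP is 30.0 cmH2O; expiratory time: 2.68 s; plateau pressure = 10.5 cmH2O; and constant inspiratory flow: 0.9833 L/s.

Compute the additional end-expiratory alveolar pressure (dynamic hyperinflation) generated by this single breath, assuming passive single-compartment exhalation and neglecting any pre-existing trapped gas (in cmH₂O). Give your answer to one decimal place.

Vt = flow × Ti = 0.9833 L/s × 0.51 s × 1000 mL/L = 501.48 mL.
R = (PIP − Pplat)/V̇ = (30.0 − 10.5) / 0.9833 = 19.5/0.9833 = 19.831 cmH2O·s/L.
C = Vt/(Pplat − PEEP) = 501.48 / (10.5 − 4) = 501.48/6.5 = 77.151 mL/cmH2O.
τ = R × C = 19.831 × 0.07715 L/cmH2O = 1.53 s.
Fraction remaining = e^(−Te/τ) = e^(−2.68/1.53) = 0.1735; trapped volume = 501.48 × 0.1735 = 87.007 mL.
Additional alveolar pressure from trapping ≈ V_trapped / C = 87.007 / 77.151 = 1.128 cmH2O.

1.1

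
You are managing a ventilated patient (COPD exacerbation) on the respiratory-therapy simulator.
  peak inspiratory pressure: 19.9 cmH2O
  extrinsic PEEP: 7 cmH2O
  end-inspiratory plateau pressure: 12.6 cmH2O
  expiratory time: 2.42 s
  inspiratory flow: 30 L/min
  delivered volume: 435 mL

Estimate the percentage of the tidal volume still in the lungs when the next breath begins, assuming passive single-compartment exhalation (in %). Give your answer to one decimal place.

Flow: 30 L/min ÷ 60 = 0.5 L/s.
R = (PIP − Pplat)/V̇ = (19.9 − 12.6) / 0.5 = 7.3/0.5 = 14.6 cmH2O·s/L.
C = Vt/(Pplat − PEEP) = 435.0 / (12.6 − 7) = 435.0/5.6 = 77.679 mL/cmH2O.
τ = R × C = 14.6 × 0.07768 L/cmH2O = 1.134 s.
Fraction remaining at end-expiration = e^(−Te/τ) = e^(−2.42/1.134) = 0.1184 → 11.84%.

11.8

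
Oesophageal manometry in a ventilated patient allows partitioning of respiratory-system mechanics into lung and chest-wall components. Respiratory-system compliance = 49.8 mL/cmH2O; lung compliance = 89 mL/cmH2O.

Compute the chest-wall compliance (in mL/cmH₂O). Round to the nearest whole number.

1/Ccw = 1/Crs − 1/CL.
1/Ccw = 1/49.8 − 1/89 = 0.008844.
Ccw = 113.07 mL/cmH2O.

113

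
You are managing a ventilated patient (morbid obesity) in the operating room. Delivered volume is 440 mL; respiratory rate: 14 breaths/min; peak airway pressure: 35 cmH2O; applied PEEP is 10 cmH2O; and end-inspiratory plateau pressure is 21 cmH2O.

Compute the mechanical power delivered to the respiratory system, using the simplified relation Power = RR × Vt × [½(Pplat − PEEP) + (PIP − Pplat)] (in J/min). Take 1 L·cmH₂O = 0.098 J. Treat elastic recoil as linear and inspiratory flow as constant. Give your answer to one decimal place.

Per-breath work = Vt × [½(Pplat−PEEP) + (PIP−Pplat)] = 0.440 × [0.5×11.0 + 14.0] = 0.440 × 19.5 = 8.58 L·cmH2O.
Power = 14 × 8.58 = 120.12 L·cmH2O/min.
× 0.098 J/(L·cmH2O) → 11.772 J/min.

11.8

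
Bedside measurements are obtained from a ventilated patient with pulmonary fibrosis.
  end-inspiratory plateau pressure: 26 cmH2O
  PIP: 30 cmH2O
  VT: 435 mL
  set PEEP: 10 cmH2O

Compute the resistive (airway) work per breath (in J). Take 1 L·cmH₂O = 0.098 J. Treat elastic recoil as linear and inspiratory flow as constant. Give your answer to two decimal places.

0.17

With constant inspiratory flow the resistive pressure is constant at PIP − Pplat = 30 − 26 = 4.0 cmH2O, so resistive work = 4.0 × 0.435 = 1.74 L·cmH2O.
× 0.098 J/(L·cmH2O) → 0.1705 J.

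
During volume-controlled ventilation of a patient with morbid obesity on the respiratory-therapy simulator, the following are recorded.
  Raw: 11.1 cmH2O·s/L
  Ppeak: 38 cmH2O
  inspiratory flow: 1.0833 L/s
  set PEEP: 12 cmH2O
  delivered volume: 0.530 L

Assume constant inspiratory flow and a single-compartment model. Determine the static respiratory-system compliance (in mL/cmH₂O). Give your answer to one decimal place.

Equation of motion (constant flow): PIP = Vt/C + R·V̇ + PEEP.
Vt/C = PIP − R·V̇ − PEEP = 38 − 11.1×1.0833 − 12 = 38 − 12.025 − 12 = 13.975 cmH2O.
C = Vt / 13.975 = 530 / 13.975 = 37.925 mL/cmH2O.

37.9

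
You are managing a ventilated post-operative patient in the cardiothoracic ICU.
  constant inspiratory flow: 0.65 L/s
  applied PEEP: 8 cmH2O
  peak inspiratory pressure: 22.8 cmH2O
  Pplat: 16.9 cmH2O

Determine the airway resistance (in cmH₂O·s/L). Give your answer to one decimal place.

9.1

Raw = (PIP − Pplat) / flow = (22.8 − 16.9) / 0.65 = 5.9 / 0.65 = 9.077 cmH2O·s/L.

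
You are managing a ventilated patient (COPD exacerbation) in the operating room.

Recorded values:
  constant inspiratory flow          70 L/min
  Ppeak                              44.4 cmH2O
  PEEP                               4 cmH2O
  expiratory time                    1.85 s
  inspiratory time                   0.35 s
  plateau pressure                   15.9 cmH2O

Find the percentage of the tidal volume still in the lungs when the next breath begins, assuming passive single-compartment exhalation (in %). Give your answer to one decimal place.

Flow: 70 L/min ÷ 60 = 1.1667 L/s.
Vt = flow × Ti = 1.1667 L/s × 0.35 s × 1000 mL/L = 408.35 mL.
R = (PIP − Pplat)/V̇ = (44.4 − 15.9) / 1.1667 = 28.5/1.1667 = 24.428 cmH2O·s/L.
C = Vt/(Pplat − PEEP) = 408.35 / (15.9 − 4) = 408.35/11.9 = 34.315 mL/cmH2O.
τ = R × C = 24.428 × 0.03432 L/cmH2O = 0.8384 s.
Fraction remaining at end-expiration = e^(−Te/τ) = e^(−1.85/0.8384) = 0.1101 → 11.01%.

11.0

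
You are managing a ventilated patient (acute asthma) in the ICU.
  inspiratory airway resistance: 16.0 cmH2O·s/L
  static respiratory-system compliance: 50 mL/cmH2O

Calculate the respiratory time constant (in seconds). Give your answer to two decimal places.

τ = R × C = 16.0 × 50 mL/cmH2O = 16.0 × 0.050 L/cmH2O = 0.8 s.

0.80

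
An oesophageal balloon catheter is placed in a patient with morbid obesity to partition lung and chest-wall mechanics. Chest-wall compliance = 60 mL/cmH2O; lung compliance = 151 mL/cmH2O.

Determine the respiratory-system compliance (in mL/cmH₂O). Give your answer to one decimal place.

42.9

Lung and chest wall are elastances in series: 1/Crs = 1/CL + 1/Ccw.
1/Crs = 1/151 + 1/60 = 0.02329.
Crs = 42.937 mL/cmH2O.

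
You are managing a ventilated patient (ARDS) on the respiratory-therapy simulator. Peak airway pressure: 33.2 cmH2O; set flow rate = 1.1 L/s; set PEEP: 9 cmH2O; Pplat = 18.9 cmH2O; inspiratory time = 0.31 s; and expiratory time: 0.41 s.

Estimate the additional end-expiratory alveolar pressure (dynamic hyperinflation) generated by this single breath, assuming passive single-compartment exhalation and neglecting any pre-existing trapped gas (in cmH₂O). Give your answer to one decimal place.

Vt = flow × Ti = 1.1 L/s × 0.31 s × 1000 mL/L = 341.0 mL.
R = (PIP − Pplat)/V̇ = (33.2 − 18.9) / 1.1 = 14.3/1.1 = 13.0 cmH2O·s/L.
C = Vt/(Pplat − PEEP) = 341.0 / (18.9 − 9) = 341.0/9.9 = 34.444 mL/cmH2O.
τ = R × C = 13.0 × 0.03444 L/cmH2O = 0.4477 s.
Fraction remaining = e^(−Te/τ) = e^(−0.41/0.4477) = 0.4002; trapped volume = 341.0 × 0.4002 = 136.47 mL.
Additional alveolar pressure from trapping ≈ V_trapped / C = 136.47 / 34.444 = 3.962 cmH2O.

4.0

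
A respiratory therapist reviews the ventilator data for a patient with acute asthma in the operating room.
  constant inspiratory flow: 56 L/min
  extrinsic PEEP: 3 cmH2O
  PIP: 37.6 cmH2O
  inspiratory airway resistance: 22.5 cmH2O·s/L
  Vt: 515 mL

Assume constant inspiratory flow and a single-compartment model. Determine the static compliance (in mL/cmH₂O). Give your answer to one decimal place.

37.9

Flow: 56 L/min ÷ 60 = 0.9333 L/s.
Equation of motion (constant flow): PIP = Vt/C + R·V̇ + PEEP.
Vt/C = PIP − R·V̇ − PEEP = 37.6 − 22.5×0.9333 − 3 = 37.6 − 20.999 − 3 = 13.601 cmH2O.
C = Vt / 13.601 = 515 / 13.601 = 37.865 mL/cmH2O.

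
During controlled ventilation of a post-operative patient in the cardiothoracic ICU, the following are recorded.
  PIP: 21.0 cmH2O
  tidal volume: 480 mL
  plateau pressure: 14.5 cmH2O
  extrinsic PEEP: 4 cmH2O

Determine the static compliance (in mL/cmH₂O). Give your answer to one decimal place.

Cstat = Vt / (Pplat − PEEP) = 480 / (14.5 − 4) = 480 / 10.5 = 45.714 mL/cmH2O.

45.7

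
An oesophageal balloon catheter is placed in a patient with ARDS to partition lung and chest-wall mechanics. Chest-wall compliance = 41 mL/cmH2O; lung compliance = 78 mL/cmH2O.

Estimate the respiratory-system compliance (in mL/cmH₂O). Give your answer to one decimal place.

Lung and chest wall are elastances in series: 1/Crs = 1/CL + 1/Ccw.
1/Crs = 1/78 + 1/41 = 0.03721.
Crs = 26.874 mL/cmH2O.

26.9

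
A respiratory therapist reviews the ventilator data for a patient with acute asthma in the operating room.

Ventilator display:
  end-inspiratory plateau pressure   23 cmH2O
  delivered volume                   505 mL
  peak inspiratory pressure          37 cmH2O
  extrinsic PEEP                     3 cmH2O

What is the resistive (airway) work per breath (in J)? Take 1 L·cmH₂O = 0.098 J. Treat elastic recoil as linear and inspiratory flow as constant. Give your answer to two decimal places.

With constant inspiratory flow the resistive pressure is constant at PIP − Pplat = 37 − 23 = 14.0 cmH2O, so resistive work = 14.0 × 0.505 = 7.07 L·cmH2O.
× 0.098 J/(L·cmH2O) → 0.6929 J.

0.69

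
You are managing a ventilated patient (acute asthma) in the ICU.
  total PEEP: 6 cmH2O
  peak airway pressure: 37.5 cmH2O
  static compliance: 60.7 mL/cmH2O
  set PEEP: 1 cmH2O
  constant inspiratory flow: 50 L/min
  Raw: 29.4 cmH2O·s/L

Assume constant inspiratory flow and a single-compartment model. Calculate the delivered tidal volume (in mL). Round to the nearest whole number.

Flow: 50 L/min ÷ 60 = 0.8333 L/s.
Total PEEP = 6 cmH2O (set 1 + intrinsic 5); this is the baseline alveolar pressure.
Equation of motion (constant flow): PIP = Vt/C + R·V̇ + PEEP.
Vt/C = PIP − R·V̇ − PEEP = 37.5 − 24.499 − 6 = 7.001 cmH2O.
Vt = C × 7.001 = 60.7 × 7.001 = 424.96 mL.

425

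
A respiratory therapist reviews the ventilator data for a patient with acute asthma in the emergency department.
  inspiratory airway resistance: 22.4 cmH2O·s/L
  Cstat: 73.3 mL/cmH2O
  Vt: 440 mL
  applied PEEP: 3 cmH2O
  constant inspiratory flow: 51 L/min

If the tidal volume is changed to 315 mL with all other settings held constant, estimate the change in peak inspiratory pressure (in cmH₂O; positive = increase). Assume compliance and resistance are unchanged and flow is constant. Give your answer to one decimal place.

-1.7

PIP = Vt/C + R·V̇ + PEEP (constant-flow equation of motion).
Only the elastic term changes: ΔPIP = ΔVt / C = (315 − 440) / 73.3 = -1.705 cmH2O.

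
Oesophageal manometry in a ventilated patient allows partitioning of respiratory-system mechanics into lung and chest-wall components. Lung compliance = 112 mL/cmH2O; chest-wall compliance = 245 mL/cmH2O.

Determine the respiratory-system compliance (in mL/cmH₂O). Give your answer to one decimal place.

Lung and chest wall are elastances in series: 1/Crs = 1/CL + 1/Ccw.
1/Crs = 1/112 + 1/245 = 0.01301.
Crs = 76.864 mL/cmH2O.

76.9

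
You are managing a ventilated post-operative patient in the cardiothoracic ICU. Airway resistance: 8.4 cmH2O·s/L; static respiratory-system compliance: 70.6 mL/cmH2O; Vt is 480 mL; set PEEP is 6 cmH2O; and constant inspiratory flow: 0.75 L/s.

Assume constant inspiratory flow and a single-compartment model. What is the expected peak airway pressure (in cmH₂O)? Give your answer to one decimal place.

19.1

Equation of motion (constant flow): PIP = Vt/C + R·V̇ + PEEP.
PIP = 480/70.6 + 8.4×0.75 + 6 = 6.799 + 6.3 + 6 = 19.099 cmH2O.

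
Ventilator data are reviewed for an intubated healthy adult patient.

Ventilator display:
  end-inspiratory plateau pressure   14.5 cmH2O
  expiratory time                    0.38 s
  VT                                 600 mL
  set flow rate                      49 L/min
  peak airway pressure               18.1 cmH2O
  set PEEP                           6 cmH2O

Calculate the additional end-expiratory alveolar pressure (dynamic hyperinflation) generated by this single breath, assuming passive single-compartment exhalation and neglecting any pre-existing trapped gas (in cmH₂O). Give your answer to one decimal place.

2.5

Flow: 49 L/min ÷ 60 = 0.8167 L/s.
R = (PIP − Pplat)/V̇ = (18.1 − 14.5) / 0.8167 = 3.6/0.8167 = 4.408 cmH2O·s/L.
C = Vt/(Pplat − PEEP) = 600.0 / (14.5 − 6) = 600.0/8.5 = 70.588 mL/cmH2O.
τ = R × C = 4.408 × 0.07059 L/cmH2O = 0.3112 s.
Fraction remaining = e^(−Te/τ) = e^(−0.38/0.3112) = 0.2949; trapped volume = 600.0 × 0.2949 = 176.94 mL.
Additional alveolar pressure from trapping ≈ V_trapped / C = 176.94 / 70.588 = 2.507 cmH2O.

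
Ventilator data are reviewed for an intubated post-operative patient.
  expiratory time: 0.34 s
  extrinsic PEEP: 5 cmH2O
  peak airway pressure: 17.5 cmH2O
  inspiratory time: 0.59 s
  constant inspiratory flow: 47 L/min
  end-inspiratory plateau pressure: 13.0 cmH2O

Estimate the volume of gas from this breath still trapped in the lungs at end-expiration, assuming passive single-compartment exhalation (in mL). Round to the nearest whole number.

166

Flow: 47 L/min ÷ 60 = 0.7833 L/s.
Vt = flow × Ti = 0.7833 L/s × 0.59 s × 1000 mL/L = 462.15 mL.
R = (PIP − Pplat)/V̇ = (17.5 − 13.0) / 0.7833 = 4.5/0.7833 = 5.745 cmH2O·s/L.
C = Vt/(Pplat − PEEP) = 462.15 / (13.0 − 5) = 462.15/8.0 = 57.769 mL/cmH2O.
τ = R × C = 5.745 × 0.05777 L/cmH2O = 0.3319 s.
Fraction remaining = e^(−Te/τ) = e^(−0.34/0.3319) = 0.359.
Trapped volume = 462.15 × 0.359 = 165.91 mL.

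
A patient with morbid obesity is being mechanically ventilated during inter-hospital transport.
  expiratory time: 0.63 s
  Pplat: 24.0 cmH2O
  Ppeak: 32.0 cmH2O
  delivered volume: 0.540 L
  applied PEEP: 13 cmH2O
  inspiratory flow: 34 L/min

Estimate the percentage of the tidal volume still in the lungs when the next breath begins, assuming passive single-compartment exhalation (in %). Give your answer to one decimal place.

40.3

Flow: 34 L/min ÷ 60 = 0.5667 L/s.
R = (PIP − Pplat)/V̇ = (32.0 − 24.0) / 0.5667 = 8.0/0.5667 = 14.117 cmH2O·s/L.
C = Vt/(Pplat − PEEP) = 540.0 / (24.0 − 13) = 540.0/11.0 = 49.091 mL/cmH2O.
τ = R × C = 14.117 × 0.04909 L/cmH2O = 0.693 s.
Fraction remaining at end-expiration = e^(−Te/τ) = e^(−0.63/0.693) = 0.4029 → 40.29%.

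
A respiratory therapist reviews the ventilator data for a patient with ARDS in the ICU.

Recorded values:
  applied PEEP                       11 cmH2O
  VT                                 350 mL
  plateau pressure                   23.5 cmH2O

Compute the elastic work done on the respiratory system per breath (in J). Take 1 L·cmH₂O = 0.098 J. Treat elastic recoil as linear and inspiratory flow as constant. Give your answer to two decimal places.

0.21

Elastic work ≈ ½ × (Pplat − PEEP) × Vt = 0.5 × (23.5 − 11) × 0.350 L = 0.5 × 12.5 × 0.350 = 2.188 L·cmH2O.
× 0.098 J/(L·cmH2O) → 0.2144 J.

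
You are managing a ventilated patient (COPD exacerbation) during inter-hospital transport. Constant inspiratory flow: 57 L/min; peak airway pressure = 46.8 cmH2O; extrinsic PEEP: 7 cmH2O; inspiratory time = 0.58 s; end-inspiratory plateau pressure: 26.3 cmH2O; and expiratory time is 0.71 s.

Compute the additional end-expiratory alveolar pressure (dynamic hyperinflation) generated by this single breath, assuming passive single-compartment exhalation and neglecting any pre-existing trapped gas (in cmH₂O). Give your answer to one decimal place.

Flow: 57 L/min ÷ 60 = 0.95 L/s.
Vt = flow × Ti = 0.95 L/s × 0.58 s × 1000 mL/L = 551.0 mL.
R = (PIP − Pplat)/V̇ = (46.8 − 26.3) / 0.95 = 20.5/0.95 = 21.579 cmH2O·s/L.
C = Vt/(Pplat − PEEP) = 551.0 / (26.3 − 7) = 551.0/19.3 = 28.549 mL/cmH2O.
τ = R × C = 21.579 × 0.02855 L/cmH2O = 0.6161 s.
Fraction remaining = e^(−Te/τ) = e^(−0.71/0.6161) = 0.3159; trapped volume = 551.0 × 0.3159 = 174.06 mL.
Additional alveolar pressure from trapping ≈ V_trapped / C = 174.06 / 28.549 = 6.097 cmH2O.

6.1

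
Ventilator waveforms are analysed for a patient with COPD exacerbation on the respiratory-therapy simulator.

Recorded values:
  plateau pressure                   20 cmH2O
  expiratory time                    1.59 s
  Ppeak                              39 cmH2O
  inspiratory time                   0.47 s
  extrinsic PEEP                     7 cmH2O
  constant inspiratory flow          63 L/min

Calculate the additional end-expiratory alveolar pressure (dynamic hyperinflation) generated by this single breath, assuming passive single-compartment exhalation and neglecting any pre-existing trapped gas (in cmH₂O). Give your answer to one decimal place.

1.3

Flow: 63 L/min ÷ 60 = 1.05 L/s.
Vt = flow × Ti = 1.05 L/s × 0.47 s × 1000 mL/L = 493.5 mL.
R = (PIP − Pplat)/V̇ = (39 − 20) / 1.05 = 19.0/1.05 = 18.095 cmH2O·s/L.
C = Vt/(Pplat − PEEP) = 493.5 / (20 − 7) = 493.5/13.0 = 37.962 mL/cmH2O.
τ = R × C = 18.095 × 0.03796 L/cmH2O = 0.6869 s.
Fraction remaining = e^(−Te/τ) = e^(−1.59/0.6869) = 0.09879; trapped volume = 493.5 × 0.09879 = 48.753 mL.
Additional alveolar pressure from trapping ≈ V_trapped / C = 48.753 / 37.962 = 1.284 cmH2O.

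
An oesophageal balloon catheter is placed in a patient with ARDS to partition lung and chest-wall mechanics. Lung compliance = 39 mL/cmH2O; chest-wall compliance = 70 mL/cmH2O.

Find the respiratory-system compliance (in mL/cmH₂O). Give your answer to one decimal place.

Lung and chest wall are elastances in series: 1/Crs = 1/CL + 1/Ccw.
1/Crs = 1/39 + 1/70 = 0.03993.
Crs = 25.044 mL/cmH2O.

25.0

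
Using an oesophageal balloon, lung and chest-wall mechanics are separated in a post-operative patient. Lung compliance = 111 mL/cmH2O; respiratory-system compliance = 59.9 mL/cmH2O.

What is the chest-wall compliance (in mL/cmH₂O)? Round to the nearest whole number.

1/Ccw = 1/Crs − 1/CL.
1/Ccw = 1/59.9 − 1/111 = 0.007685.
Ccw = 130.12 mL/cmH2O.

130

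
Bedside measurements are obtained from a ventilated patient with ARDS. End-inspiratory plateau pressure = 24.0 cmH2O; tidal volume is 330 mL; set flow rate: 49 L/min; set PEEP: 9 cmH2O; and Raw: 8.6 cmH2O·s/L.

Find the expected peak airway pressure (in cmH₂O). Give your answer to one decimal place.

31.0

Flow: 49 L/min ÷ 60 = 0.8167 L/s.
PIP = Pplat + Raw × flow = 24.0 + 8.6 × 0.8167 = 24.0 + 7.024 = 31.024 cmH2O.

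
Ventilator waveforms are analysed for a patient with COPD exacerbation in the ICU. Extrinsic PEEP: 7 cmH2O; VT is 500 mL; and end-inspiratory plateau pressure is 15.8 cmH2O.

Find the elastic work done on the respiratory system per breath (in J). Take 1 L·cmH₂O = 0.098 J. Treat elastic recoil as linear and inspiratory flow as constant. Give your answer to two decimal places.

0.22

Elastic work ≈ ½ × (Pplat − PEEP) × Vt = 0.5 × (15.8 − 7) × 0.500 L = 0.5 × 8.8 × 0.500 = 2.2 L·cmH2O.
× 0.098 J/(L·cmH2O) → 0.2156 J.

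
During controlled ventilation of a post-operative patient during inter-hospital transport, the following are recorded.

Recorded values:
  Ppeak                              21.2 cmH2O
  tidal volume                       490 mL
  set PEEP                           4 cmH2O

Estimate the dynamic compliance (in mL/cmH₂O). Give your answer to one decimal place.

Dynamic compliance = Vt / (PIP − PEEP) = 490 / (21.2 − 4) = 490 / 17.2 = 28.488 mL/cmH2O.

28.5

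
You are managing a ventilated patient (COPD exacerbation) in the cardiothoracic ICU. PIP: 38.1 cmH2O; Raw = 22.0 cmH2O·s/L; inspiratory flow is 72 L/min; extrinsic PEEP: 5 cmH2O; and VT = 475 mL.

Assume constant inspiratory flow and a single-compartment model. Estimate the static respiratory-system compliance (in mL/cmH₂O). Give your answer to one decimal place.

Flow: 72 L/min ÷ 60 = 1.2 L/s.
Equation of motion (constant flow): PIP = Vt/C + R·V̇ + PEEP.
Vt/C = PIP − R·V̇ − PEEP = 38.1 − 22.0×1.2 − 5 = 38.1 − 26.4 − 5 = 6.7 cmH2O.
C = Vt / 6.7 = 475 / 6.7 = 70.896 mL/cmH2O.

70.9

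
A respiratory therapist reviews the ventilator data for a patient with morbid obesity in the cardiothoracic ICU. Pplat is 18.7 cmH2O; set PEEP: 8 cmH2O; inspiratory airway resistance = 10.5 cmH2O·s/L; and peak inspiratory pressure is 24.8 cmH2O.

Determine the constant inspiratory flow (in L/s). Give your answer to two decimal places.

0.58

flow = (PIP − Pplat) / Raw = 6.1 / 10.5 = 0.581 L/s.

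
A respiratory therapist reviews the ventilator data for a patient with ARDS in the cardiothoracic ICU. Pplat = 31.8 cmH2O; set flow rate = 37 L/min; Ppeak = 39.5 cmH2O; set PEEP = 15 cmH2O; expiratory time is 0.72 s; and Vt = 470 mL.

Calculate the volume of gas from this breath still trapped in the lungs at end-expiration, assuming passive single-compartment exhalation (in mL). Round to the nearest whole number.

Flow: 37 L/min ÷ 60 = 0.6167 L/s.
R = (PIP − Pplat)/V̇ = (39.5 − 31.8) / 0.6167 = 7.7/0.6167 = 12.486 cmH2O·s/L.
C = Vt/(Pplat − PEEP) = 470.0 / (31.8 − 15) = 470.0/16.8 = 27.976 mL/cmH2O.
τ = R × C = 12.486 × 0.02798 L/cmH2O = 0.3494 s.
Fraction remaining = e^(−Te/τ) = e^(−0.72/0.3494) = 0.1274.
Trapped volume = 470.0 × 0.1274 = 59.878 mL.

60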